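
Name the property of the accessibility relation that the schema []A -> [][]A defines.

Suppose □A→□□A is valid. Take Rxy, Ryz and set V(A)={w : Rxw}. Then □A at x, so □□A at x, so □A at y, so A at z, i.e. Rxz.
Conversely, any frame satisfying forall x forall y forall z (Rxy & Ryz -> Rxz) validates the schema.
So the correspondent is transitivity.

transitivity: forall x forall y forall z (Rxy & Ryz -> Rxz)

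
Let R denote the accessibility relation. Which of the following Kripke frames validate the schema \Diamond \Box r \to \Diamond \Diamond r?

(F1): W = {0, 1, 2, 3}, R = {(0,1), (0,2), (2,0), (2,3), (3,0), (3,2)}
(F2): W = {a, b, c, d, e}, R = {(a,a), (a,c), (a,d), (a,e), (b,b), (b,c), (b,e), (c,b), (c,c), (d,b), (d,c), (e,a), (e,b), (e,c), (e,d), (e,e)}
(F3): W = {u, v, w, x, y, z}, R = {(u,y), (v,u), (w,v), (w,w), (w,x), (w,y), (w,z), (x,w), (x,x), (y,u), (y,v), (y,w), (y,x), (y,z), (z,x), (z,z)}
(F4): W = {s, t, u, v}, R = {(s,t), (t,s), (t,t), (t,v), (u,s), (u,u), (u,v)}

The schema corresponds to a generalized confluence (Geach) condition: \forall x \forall y (xRy \to \exists w (yRw \wedge x R^2 w)).
(F1): fails — 0R1 but no w with 1Rw and 0R²w.
(F2): ✓.
(F3): ✓.
(F4): fails — tRv but no w with vRw and tR²w.

(F2), (F3)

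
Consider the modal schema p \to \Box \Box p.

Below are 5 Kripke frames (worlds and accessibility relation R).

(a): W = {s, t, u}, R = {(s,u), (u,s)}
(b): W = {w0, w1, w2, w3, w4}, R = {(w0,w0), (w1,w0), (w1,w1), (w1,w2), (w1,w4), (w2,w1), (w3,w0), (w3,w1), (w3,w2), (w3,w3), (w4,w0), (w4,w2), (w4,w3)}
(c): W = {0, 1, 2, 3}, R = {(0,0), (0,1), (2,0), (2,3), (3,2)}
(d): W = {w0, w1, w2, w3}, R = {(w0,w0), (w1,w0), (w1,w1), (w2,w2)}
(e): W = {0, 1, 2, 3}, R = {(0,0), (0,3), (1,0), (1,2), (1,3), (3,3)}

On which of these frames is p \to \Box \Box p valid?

(a)

This is the axiom for a generalized confluence (Geach) condition; its first-order frame correspondent is \forall x \forall z (x R^2 z \to \exists w (x = w \wedge z = w)).
(a): condition met.
(b): fails — w1R²w0 but w1 ≠ w0.
(c): fails — 0R²1 but 0 ≠ 1.
(d): fails — w1R²w0 but w1 ≠ w0.
(e): fails — 0R²3 but 0 ≠ 3.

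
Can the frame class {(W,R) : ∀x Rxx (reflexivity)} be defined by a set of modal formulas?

Yes, by □p → p

The condition is reflexivity. A defining modal formula is □p → p.
Suppose □p→p is valid. At any x set V(p)={w : Rxw}. Then □p holds at x, so p holds at x, i.e. Rxx.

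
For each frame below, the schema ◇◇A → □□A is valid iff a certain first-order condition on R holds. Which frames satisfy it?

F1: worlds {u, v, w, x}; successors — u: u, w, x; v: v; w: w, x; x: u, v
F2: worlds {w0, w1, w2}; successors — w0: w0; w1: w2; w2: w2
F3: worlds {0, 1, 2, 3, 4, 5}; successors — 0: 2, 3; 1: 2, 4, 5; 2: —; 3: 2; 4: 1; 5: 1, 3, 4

This is the axiom for a generalized confluence (Geach) condition; its first-order frame correspondent is ∀x ∀y ∀z ((xR²y ∧ xR²z) → ∃w (y = w ∧ z = w)).
F1: fails — uR²u, uR²v but u ≠ v.
F2: holds.
F3: fails — 1R²1, 1R²3 but 1 ≠ 3.

F2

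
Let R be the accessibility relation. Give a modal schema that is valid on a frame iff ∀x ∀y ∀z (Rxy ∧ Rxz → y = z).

The condition is partial functionality. The CD schema ◇p → □p defines it.
Suppose ◇p→□p is valid. Take Rxy, Rxz and set V(p)={y}. Then ◇p at x, so □p at x, so p at z, i.e. z=y.

◇p → □p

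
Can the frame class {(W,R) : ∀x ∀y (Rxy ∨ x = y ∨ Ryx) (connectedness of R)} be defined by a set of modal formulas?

No — not modally definable

Modal frame validity is preserved under disjoint unions.
Take 4 disjoint single-world reflexive frames: each is trivially connected, but their disjoint union has 4 worlds with no edge between distinct components, so it is not connected.
So the class is not modally definable.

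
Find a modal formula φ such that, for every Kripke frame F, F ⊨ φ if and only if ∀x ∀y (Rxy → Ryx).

s → □◇s

A defining formula is s → □◇s (the B axiom).
Suppose s→□◇s is valid. Take Rxy and set V(s)={x}. Then s at x, so □◇s at x, so ◇s at y, so some z with Ryz has s; z=x, i.e. Ryx.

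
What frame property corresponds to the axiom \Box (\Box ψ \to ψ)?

Suppose □(□ψ→ψ) is valid. Take Rxy and set V(ψ)={w : Ryw}. Then at y, □ψ holds; since □(□ψ→ψ) at x, □ψ→ψ at y, so ψ at y, i.e. Ryy.

shift-reflexivity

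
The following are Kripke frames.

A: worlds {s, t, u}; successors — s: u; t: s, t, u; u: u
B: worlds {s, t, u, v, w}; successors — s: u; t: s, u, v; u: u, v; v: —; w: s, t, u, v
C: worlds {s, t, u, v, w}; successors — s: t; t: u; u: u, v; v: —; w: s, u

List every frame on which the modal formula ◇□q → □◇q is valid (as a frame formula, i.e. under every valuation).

Frame correspondent (Sahlqvist): ∀x ∀y ∀z (Rxy ∧ Rxz → ∃w (Ryw ∧ Rzw)) — i.e. convergence.
A: condition met.
B: fails — Rtv and Rtv but v and v have no common successor.
C: fails — Ruv and Ruv but v and v have no common successor.

A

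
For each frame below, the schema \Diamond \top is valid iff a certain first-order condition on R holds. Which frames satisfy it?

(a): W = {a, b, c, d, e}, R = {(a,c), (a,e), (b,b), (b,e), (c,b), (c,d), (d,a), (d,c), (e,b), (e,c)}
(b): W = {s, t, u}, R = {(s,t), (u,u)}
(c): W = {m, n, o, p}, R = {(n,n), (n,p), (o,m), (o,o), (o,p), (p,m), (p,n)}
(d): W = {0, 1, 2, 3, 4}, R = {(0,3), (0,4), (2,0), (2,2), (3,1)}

(a)

This is the axiom for seriality; its first-order frame correspondent is \forall x \exists y Rxy.
(a): holds.
(b): fails — world t has no successor.
(c): fails — world m has no successor.
(d): fails — world 1 has no successor.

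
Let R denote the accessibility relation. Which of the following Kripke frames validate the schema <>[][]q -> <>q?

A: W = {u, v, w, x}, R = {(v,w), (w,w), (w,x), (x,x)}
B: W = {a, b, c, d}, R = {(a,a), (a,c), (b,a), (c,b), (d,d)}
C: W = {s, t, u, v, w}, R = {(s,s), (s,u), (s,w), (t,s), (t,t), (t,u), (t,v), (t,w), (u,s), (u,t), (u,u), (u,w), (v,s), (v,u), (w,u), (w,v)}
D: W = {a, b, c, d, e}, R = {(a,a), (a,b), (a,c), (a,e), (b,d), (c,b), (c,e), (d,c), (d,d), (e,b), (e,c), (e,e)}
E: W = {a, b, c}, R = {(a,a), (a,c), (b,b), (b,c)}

A, C

The schema corresponds to a generalized confluence (Geach) condition: forall x forall y (xRy -> exists w (y R^2 w & xRw)).
A: condition met.
B: fails — cRb but no w with bR²w and cRw.
C: condition met.
D: fails — cRb but no w with bR²w and cRw.
E: fails — aRc but no w with cR²w and aRw.
Valid on: A, C.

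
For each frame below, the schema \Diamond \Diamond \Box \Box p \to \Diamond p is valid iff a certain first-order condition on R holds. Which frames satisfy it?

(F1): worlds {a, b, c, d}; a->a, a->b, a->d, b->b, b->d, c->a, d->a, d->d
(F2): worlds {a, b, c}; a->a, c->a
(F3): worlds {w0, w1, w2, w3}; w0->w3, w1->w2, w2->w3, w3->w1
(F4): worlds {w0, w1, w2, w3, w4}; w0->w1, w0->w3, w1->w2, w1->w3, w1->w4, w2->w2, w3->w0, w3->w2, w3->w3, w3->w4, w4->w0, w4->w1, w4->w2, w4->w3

This is the axiom for a generalized confluence (Geach) condition; its first-order frame correspondent is \forall x \forall y (x R^2 y \to \exists w (y R^2 w \wedge xRw)).
(F1): satisfies the condition.
(F2): satisfies the condition.
(F3): satisfies the condition.
(F4): fails — w0R²w2 but no w with w2R²w and w0Rw.
Valid on: (F1), (F2), (F3).

(F1), (F2), (F3)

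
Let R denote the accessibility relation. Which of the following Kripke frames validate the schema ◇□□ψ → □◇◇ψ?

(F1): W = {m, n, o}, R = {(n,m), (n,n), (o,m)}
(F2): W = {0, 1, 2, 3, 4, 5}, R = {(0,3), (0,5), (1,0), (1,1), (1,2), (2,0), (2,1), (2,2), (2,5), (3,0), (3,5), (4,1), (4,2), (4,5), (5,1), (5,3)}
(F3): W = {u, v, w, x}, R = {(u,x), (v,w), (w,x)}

This is the axiom for a generalized confluence (Geach) condition; its first-order frame correspondent is ∀x ∀y ∀z ((xRy ∧ xRz) → ∃w (yR²w ∧ zR²w)).
(F1): fails — nRm, nRm but no w with mR²w and mR²w.
(F2): ✓.
(F3): fails — uRx, uRx but no t with xR²t and xR²t.
Valid on: (F2).

(F2)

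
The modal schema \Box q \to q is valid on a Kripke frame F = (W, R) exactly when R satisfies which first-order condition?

Reflexivity

Suppose □q→q is valid. At any x set V(q)={w : Rxw}. Then □q holds at x, so q holds at x, i.e. Rxx.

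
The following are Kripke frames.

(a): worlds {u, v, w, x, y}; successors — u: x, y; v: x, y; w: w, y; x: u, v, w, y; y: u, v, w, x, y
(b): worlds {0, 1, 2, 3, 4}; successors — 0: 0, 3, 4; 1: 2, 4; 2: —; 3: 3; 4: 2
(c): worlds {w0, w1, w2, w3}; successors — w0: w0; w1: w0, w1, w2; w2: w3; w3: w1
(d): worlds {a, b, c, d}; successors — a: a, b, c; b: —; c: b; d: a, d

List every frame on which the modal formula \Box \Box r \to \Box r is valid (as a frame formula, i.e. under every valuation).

(a)

The schema corresponds to density: \forall x \forall y (Rxy \to \exists z (Rxz \wedge Rzy)).
(a): ✓.
(b): fails — R14 but no z with R1z and Rz4.
(c): fails — Rw2w3 but no z with Rw2z and Rzw3.
(d): fails — Rcb but no z with Rcz and Rzb.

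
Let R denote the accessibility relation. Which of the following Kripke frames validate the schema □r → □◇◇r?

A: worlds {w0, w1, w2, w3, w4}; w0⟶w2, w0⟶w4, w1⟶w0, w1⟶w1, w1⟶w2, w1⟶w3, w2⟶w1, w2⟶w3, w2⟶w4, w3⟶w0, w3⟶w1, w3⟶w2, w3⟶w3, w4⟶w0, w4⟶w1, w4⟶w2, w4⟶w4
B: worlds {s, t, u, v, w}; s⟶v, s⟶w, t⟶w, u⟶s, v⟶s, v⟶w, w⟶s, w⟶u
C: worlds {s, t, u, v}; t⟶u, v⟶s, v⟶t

A

Frame correspondent (Sahlqvist): ∀x ∀z (xRz → ∃w (xRw ∧ zR²w)) — i.e. a generalized confluence (Geach) condition.
A: satisfies the condition.
B: fails — wRu but no w* with wRw* and uR²w*.
C: fails — tRu but no w with tRw and uR²w.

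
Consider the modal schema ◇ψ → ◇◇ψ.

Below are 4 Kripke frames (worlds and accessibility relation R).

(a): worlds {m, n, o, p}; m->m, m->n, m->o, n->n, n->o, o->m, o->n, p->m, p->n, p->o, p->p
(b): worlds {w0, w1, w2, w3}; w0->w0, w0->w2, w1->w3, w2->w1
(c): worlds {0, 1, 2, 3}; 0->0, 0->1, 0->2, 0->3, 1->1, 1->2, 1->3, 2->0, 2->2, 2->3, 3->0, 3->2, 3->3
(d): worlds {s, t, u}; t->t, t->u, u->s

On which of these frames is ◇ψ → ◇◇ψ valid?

(a), (c)

This is the axiom for a generalized confluence (Geach) condition; its first-order frame correspondent is ∀x ∀y (xRy → ∃w (y = w ∧ xR²w)).
(a): satisfies the condition.
(b): fails — w1Rw3 but no w with w3=w and w1R²w.
(c): satisfies the condition.
(d): fails — uRs but no w with s=w and uR²w.
Valid on: (a), (c).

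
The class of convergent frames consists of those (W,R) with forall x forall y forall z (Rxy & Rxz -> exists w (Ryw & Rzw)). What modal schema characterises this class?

◇□q → □◇q

A defining formula is ◇□q → □◇q (the .2 axiom).
Suppose ◇□q→□◇q is valid. Take Rxy, Rxz and set V(q)={w : Ryw}. Then □q at y so ◇□q at x, so □◇q at x, so ◇q at z, giving w with Rzw and Ryw.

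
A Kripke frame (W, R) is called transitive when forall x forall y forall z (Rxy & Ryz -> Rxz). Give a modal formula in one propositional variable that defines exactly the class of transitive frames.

□r → □□r

A defining formula is □r → □□r (the 4 axiom).
Suppose □r→□□r is valid. Take Rxy, Ryz and set V(r)={w : Rxw}. Then □r at x, so □□r at x, so □r at y, so r at z, i.e. Rxz.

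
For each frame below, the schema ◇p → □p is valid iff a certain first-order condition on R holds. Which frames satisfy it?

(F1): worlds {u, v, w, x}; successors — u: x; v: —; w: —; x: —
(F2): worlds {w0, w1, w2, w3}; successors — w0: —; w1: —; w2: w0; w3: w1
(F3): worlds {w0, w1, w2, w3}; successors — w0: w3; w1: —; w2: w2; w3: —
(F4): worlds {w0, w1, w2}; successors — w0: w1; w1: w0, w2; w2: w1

(F1), (F2), (F3)

Frame correspondent (Sahlqvist): ∀x ∀y ∀z (Rxy ∧ Rxz → y = z) — i.e. partial functionality.
(F1): ✓.
(F2): ✓.
(F3): ✓.
(F4): fails — w1 sees both w0 and w2.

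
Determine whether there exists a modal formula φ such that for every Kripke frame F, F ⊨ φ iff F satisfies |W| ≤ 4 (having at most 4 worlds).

No

If a class were modally definable it would be closed under disjoint unions (Goldblatt–Thomason).
Any modal formula valid on each of 5 disjoint one-world frames is valid on their disjoint union (validity is preserved under disjoint unions). Each one-world frame has |W|=1≤4, but the union has |W|=5.
Hence having at most 4 worlds is not modally definable.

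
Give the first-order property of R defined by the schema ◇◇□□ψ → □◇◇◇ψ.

∀x ∀y ∀z ((xR²y ∧ xRz) → ∃w (yR²w ∧ zR³w))

This is a Sahlqvist (Geach-type) schema ◇^2□^2ψ → □^1◇^3ψ.
First-order correspondent: ∀x ∀y ∀z ((xR²y ∧ xRz) → ∃w (yR²w ∧ zR³w)).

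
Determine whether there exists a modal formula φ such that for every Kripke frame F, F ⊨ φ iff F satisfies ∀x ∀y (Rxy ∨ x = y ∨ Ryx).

Modal frame validity is preserved under disjoint unions.
Take 4 disjoint single-world reflexive frames: each is trivially connected, but their disjoint union has 4 worlds with no edge between distinct components, so it is not connected.
So no modal formula (or set of formulas) defines exactly the connected frames.

No — not modally definable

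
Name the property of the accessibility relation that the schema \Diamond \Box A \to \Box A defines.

The Euclidean property

This is a form of the 5 axiom.
It corresponds to the Euclidean property: \forall x \forall y \forall z (Rxy \wedge Rxz \to Ryz).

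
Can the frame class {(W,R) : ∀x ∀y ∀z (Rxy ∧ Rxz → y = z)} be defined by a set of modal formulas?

Yes, by ◇q → □q

The condition is partial functionality. A defining modal formula is ◇q → □q.
Suppose ◇q→□q is valid. Take Rxy, Rxz and set V(q)={y}. Then ◇q at x, so □q at x, so q at z, i.e. z=y.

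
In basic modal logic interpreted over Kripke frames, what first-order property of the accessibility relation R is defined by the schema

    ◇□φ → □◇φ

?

Suppose ◇□φ→□◇φ is valid. Take Rxy, Rxz and set V(φ)={w : Ryw}. Then □φ at y so ◇□φ at x, so □◇φ at x, so ◇φ at z, giving w with Rzw and Ryw.
Conversely, on a frame with convergence the schema holds at every world under every valuation.
Frame condition: ∀x ∀y ∀z (Rxy ∧ Rxz → ∃w (Ryw ∧ Rzw)).

Convergence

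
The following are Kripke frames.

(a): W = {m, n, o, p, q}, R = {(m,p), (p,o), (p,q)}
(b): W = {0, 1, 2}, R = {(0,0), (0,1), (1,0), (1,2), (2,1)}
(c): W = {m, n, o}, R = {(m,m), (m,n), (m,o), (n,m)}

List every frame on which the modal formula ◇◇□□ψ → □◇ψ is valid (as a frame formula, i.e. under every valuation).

Frame correspondent (Sahlqvist): ∀x ∀y ∀z ((xR²y ∧ xRz) → ∃w (yR²w ∧ zRw)) — i.e. a generalized confluence (Geach) condition.
(a): fails — mR²o, mRp but no w with oR²w and pRw.
(b): holds.
(c): fails — mR²m, mRo but no w with mR²w and oRw.
Valid on: (b).

(b)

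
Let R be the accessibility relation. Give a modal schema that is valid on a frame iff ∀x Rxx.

This is reflexivity; the standard corresponding axiom is T: □ψ → ψ.
Suppose □ψ→ψ is valid. At any x set V(ψ)={w : Rxw}. Then □ψ holds at x, so ψ holds at x, i.e. Rxx.

□ψ → ψ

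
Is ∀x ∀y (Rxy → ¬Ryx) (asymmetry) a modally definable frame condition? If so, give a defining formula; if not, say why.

Modal frame validity is preserved under surjective bounded morphisms.
The 3-cycle (worlds w0,w1,w2 with w0→w1→w2→w0) is asymmetric. Mapping every world to a single reflexive point • is a surjective bounded morphism, and the reflexive point is not asymmetric (R•• but asymmetry requires ¬R••).
Hence asymmetry is not modally definable.

No — not modally definable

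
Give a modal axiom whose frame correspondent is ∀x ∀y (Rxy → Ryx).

r → □◇r

This is symmetry; the standard corresponding axiom is B: r → □◇r.
Suppose r→□◇r is valid. Take Rxy and set V(r)={x}. Then r at x, so □◇r at x, so ◇r at y, so some z with Ryz has r; z=x, i.e. Ryx.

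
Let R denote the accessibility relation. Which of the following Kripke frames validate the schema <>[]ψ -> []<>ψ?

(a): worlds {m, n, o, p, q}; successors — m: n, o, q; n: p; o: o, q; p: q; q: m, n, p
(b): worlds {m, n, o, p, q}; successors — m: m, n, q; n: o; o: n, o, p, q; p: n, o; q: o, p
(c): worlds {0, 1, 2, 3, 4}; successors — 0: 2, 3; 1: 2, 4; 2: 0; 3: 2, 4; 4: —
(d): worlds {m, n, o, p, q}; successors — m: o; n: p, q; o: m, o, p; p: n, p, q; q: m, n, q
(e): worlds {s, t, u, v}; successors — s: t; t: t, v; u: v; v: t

The schema corresponds to convergence: forall x forall y forall z (Rxy & Rxz -> exists w (Ryw & Rzw)).
(a): fails — Rmo and Rmq but o and q have no common successor.
(b): fails — Rmm and Rmq but m and q have no common successor.
(c): fails — R02 and R03 but 2 and 3 have no common successor.
(d): fails — Rom and Rop but m and p have no common successor.
(e): condition met.
Valid on: (e).

(e)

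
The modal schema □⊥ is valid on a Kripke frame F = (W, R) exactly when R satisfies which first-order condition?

emptiness of R: ∀x ∀y ¬Rxy

□⊥ is valid iff no world has any successor (otherwise □⊥ fails at any world with one).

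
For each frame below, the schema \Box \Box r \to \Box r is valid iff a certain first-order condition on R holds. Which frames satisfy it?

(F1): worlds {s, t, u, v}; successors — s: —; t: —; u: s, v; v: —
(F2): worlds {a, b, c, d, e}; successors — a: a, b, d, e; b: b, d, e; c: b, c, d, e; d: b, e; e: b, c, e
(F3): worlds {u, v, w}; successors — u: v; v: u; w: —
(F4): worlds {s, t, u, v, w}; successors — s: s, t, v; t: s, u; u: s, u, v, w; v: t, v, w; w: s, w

Frame correspondent (Sahlqvist): \forall x \forall y (Rxy \to \exists z (Rxz \wedge Rzy)) — i.e. density.
(F1): fails — Rus but no z with Ruz and Rzs.
(F2): condition met.
(F3): fails — Ruv but no z with Ruz and Rzv.
(F4): condition met.

(F2), (F4)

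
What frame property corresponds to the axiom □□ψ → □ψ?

density: ∀x ∀y (Rxy → ∃z (Rxz ∧ Rzy))

Suppose □□ψ→□ψ is valid. Take Rxy and set V(ψ)={w : xR²w}. Then □□ψ at x, so □ψ at x, so ψ at y, i.e. ∃z(Rxz∧Rzy).
Conversely, on a frame with density the schema holds at every world under every valuation.
Frame condition: ∀x ∀y (Rxy → ∃z (Rxz ∧ Rzy)).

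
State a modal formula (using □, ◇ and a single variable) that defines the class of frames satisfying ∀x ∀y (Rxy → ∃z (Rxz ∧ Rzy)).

□□ψ → □ψ

This is density; the standard corresponding axiom is C4: □□ψ → □ψ.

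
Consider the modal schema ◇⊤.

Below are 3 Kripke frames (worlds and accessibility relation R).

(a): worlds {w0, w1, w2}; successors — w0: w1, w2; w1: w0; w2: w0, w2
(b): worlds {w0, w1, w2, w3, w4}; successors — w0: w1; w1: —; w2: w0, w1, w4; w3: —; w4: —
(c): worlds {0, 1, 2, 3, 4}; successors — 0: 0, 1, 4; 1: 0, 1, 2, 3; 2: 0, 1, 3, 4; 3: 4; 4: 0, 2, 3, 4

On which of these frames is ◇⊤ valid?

Frame correspondent (Sahlqvist): ∀x ∃y Rxy — i.e. seriality.
(a): condition met.
(b): fails — world w1 has no successor.
(c): condition met.

(a), (c)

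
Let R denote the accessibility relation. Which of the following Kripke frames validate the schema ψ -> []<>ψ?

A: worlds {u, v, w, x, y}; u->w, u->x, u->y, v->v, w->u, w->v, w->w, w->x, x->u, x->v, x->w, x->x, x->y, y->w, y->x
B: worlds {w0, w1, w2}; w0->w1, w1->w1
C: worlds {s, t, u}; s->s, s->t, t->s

This is the axiom for symmetry; its first-order frame correspondent is forall x forall y (Rxy -> Ryx).
A: fails — Ryw but not Rwy.
B: fails — Rw0w1 but not Rw1w0.
C: satisfies the condition.

C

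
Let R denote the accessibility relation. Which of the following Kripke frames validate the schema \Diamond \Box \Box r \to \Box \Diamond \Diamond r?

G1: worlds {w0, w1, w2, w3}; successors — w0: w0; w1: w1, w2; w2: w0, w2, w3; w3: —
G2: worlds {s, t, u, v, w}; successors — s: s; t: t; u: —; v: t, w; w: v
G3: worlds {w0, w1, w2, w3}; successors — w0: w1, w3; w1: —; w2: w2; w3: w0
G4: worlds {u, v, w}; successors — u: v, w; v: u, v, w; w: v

G2, G4

The schema corresponds to a generalized confluence (Geach) condition: \forall x \forall y \forall z ((xRy \wedge xRz) \to \exists w (y R^2 w \wedge z R^2 w)).
G1: fails — w2Rw0, w2Rw3 but no w with w0R²w and w3R²w.
G2: condition met.
G3: fails — w0Rw1, w0Rw1 but no w with w1R²w and w1R²w.
G4: condition met.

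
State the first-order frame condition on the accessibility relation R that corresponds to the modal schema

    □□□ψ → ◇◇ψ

∀x ∃w (xR³w ∧ xR²w)

This is a Sahlqvist (Geach-type) schema ◇^0□^3ψ → □^0◇^2ψ.
First-order correspondent: ∀x ∃w (xR³w ∧ xR²w).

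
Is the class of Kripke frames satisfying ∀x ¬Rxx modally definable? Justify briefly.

No

If a class were modally definable it would be closed under surjective bounded morphisms (Goldblatt–Thomason).
The 4-cycle (worlds 0,1,2,3 with 0→1→2→3→0) is irreflexive, and the map sending every world to a single reflexive point • is a surjective bounded morphism (forth: every edge maps to (•,•); back: every world has a successor). So any modal formula valid on the 4-cycle is also valid on the reflexive point, which is not irreflexive.
Hence irreflexivity is not modally definable.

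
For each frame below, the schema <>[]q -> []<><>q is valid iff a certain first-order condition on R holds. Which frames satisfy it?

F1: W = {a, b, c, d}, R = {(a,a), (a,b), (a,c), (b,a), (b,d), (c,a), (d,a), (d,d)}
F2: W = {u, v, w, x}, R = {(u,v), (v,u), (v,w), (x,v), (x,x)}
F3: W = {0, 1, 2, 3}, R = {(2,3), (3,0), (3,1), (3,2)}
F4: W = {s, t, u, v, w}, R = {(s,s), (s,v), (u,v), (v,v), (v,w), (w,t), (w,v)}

This is the axiom for a generalized confluence (Geach) condition; its first-order frame correspondent is forall x forall y forall z ((xRy & xRz) -> exists w (yRw & z R^2 w)).
F1: condition met.
F2: fails — uRv, uRv but no t with vRt and vR²t.
F3: fails — 2R3, 2R3 but no w with 3Rw and 3R²w.
F4: fails — wRt, wRt but no w* with tRw* and tR²w*.

F1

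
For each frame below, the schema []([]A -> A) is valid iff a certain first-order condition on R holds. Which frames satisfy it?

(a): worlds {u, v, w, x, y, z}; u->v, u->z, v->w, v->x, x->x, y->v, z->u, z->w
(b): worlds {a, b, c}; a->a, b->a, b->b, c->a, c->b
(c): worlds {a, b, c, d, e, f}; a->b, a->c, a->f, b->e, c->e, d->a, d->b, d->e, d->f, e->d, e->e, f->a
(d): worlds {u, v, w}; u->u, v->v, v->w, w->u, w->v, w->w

(b), (d)

The schema corresponds to shift-reflexivity: forall x forall y (Rxy -> Ryy).
(a): fails — Ruv but not Rvv.
(b): ✓.
(c): fails — Rdf but not Rff.
(d): ✓.
Valid on: (b), (d).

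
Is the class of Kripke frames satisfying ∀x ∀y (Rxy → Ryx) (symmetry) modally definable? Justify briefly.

Definable; q → □◇q defines it

This is a Sahlqvist condition; the B axiom q → □◇q defines it.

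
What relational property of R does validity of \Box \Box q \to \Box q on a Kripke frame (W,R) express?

density

Suppose □□q→□q is valid. Take Rxy and set V(q)={w : xR²w}. Then □□q at x, so □q at x, so q at y, i.e. ∃z(Rxz∧Rzy).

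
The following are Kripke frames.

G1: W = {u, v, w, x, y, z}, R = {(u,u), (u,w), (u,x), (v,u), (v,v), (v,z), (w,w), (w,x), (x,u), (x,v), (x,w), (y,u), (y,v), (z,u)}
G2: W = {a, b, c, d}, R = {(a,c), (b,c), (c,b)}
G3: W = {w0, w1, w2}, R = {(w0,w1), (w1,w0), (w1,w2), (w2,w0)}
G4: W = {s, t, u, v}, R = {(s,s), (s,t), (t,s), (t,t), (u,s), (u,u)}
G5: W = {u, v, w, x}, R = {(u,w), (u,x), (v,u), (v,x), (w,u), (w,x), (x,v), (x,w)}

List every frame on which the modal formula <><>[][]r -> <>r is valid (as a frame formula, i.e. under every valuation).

G1, G4

The schema corresponds to a generalized confluence (Geach) condition: forall x forall y (x R^2 y -> exists w (y R^2 w & xRw)).
G1: holds.
G2: fails — aR²b but no w with bR²w and aRw.
G3: fails — w0R²w0 but no w with w0R²w and w0Rw.
G4: holds.
G5: fails — xR²x but no t with xR²t and xRt.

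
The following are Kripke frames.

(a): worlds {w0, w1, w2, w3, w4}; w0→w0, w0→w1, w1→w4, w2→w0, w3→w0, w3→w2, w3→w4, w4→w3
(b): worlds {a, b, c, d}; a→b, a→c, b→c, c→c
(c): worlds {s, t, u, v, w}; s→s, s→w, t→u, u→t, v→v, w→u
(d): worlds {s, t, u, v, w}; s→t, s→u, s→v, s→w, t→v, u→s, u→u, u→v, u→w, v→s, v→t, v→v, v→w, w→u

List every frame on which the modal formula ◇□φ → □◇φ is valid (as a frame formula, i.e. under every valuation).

Frame correspondent (Sahlqvist): ∀x ∀y ∀z (Rxy ∧ Rxz → ∃w (Ryw ∧ Rzw)) — i.e. convergence.
(a): fails — Rw0w1 and Rw0w0 but w1 and w0 have no common successor.
(b): holds.
(c): fails — Rsw and Rss but w and s have no common successor.
(d): fails — Rsv and Rsw but v and w have no common successor.

(b)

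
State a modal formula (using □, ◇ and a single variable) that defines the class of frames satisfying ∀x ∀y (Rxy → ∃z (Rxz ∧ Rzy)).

□□s → □s

A defining formula is □□s → □s (the C4 axiom).
Suppose □□s→□s is valid. Take Rxy and set V(s)={w : xR²w}. Then □□s at x, so □s at x, so s at y, i.e. ∃z(Rxz∧Rzy).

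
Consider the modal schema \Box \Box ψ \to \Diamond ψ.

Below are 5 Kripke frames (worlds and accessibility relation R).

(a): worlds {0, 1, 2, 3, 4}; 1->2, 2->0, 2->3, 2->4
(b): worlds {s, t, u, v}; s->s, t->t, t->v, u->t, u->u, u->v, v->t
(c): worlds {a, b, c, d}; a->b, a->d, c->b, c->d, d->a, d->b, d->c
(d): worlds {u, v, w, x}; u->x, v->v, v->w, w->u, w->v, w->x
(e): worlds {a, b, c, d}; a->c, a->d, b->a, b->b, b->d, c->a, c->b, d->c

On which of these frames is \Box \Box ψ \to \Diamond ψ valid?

The schema corresponds to a generalized confluence (Geach) condition: \forall x \exists w (x R^2 w \wedge xRw).
(a): fails — at 0 but no w with 0R²w and 0Rw.
(b): condition met.
(c): fails — at b but no w with bR²w and bRw.
(d): fails — at u but no t with uR²t and uRt.
(e): fails — at d but no w with dR²w and dRw.

(b)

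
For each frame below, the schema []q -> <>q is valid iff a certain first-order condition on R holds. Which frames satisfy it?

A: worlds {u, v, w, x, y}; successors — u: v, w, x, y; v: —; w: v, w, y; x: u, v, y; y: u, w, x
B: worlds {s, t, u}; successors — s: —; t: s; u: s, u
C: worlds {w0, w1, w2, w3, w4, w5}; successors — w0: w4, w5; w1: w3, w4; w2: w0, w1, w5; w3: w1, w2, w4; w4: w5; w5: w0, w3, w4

C

Frame correspondent (Sahlqvist): forall x exists y Rxy — i.e. seriality.
A: fails — world v has no successor.
B: fails — world s has no successor.
C: ✓.
Valid on: C.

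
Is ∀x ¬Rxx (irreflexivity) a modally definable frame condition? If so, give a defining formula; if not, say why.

No

Modal frame validity is preserved under surjective bounded morphisms.
The 3-cycle (worlds a,b,c with a→b→c→a) is irreflexive, and the map sending every world to a single reflexive point • is a surjective bounded morphism (forth: every edge maps to (•,•); back: every world has a successor). So any modal formula valid on the 3-cycle is also valid on the reflexive point, which is not irreflexive.
Hence irreflexivity is not modally definable.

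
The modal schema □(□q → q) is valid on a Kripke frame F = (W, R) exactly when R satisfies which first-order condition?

Shift-reflexivity

Suppose □(□q→q) is valid. Take Rxy and set V(q)={w : Ryw}. Then at y, □q holds; since □(□q→q) at x, □q→q at y, so q at y, i.e. Ryy.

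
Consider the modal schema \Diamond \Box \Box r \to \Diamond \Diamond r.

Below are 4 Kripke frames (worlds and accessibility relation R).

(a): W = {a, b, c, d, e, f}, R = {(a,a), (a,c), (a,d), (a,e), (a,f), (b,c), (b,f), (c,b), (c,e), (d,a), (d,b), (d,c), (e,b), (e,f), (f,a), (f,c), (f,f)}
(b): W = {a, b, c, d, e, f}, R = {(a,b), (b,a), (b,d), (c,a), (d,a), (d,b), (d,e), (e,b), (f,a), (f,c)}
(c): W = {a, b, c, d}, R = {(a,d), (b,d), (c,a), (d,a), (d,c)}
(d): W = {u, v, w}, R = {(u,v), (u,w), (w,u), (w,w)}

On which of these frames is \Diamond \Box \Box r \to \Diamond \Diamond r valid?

(a)

Frame correspondent (Sahlqvist): \forall x \forall y (xRy \to \exists w (y R^2 w \wedge x R^2 w)) — i.e. a generalized confluence (Geach) condition.
(a): condition met.
(b): fails — cRa but no w with aR²w and cR²w.
(c): fails — cRa but no w with aR²w and cR²w.
(d): fails — uRv but no t with vR²t and uR²t.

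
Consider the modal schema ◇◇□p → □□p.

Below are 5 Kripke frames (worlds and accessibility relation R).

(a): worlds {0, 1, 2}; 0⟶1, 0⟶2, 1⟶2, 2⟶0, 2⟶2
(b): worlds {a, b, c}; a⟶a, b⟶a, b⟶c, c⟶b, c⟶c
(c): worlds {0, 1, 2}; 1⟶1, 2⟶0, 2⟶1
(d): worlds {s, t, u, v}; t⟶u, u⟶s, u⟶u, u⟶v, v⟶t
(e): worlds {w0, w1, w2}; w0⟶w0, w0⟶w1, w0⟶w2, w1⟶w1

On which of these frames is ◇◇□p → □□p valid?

Frame correspondent (Sahlqvist): ∀x ∀y ∀z ((xR²y ∧ xR²z) → ∃w (yRw ∧ z = w)) — i.e. a generalized confluence (Geach) condition.
(a): fails — 0R²0, 0R²0 but no w with 0Rw and 0=w.
(b): fails — bR²a, bR²b but no w with aRw and b=w.
(c): satisfies the condition.
(d): fails — tR²s, tR²s but no w with sRw and s=w.
(e): fails — w0R²w1, w0R²w0 but no w with w1Rw and w0=w.

(c)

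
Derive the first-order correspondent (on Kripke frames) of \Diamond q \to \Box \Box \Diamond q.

\forall x \forall y \forall z ((xRy \wedge x R^2 z) \to \exists w (y = w \wedge zRw))

This is a Sahlqvist (Geach-type) schema ◇^1□^0q → □^2◇^1q.
Minimal-valuation argument: fix x; take any y with xR^1y and any z with xR^2z. Set V(q) to the set of worlds R-reachable from y in exactly 0 steps. Then □^0q holds at y, so the antecedent holds at x; validity forces ◇^1q at z, giving a w with zR^1w and yR^0w.
First-order correspondent: \forall x \forall y \forall z ((xRy \wedge x R^2 z) \to \exists w (y = w \wedge zRw)).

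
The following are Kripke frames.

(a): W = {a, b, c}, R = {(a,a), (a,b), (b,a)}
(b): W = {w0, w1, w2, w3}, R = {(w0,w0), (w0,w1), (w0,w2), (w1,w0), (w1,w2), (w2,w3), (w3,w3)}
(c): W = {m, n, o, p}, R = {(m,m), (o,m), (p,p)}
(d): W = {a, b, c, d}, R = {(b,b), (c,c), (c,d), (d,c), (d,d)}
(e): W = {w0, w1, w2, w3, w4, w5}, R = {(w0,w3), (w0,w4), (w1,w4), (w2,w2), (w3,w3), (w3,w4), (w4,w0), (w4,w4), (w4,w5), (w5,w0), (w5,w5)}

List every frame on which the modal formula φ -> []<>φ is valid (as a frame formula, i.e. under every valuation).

(a), (d)

The schema corresponds to symmetry: forall x forall y (Rxy -> Ryx).
(a): satisfies the condition.
(b): fails — Rw1w2 but not Rw2w1.
(c): fails — Rom but not Rmo.
(d): satisfies the condition.
(e): fails — Rw4w5 but not Rw5w4.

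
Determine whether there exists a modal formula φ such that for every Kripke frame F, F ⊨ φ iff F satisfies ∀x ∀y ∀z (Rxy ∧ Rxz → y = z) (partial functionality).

Definable; ◇r → □r defines it

This is a Sahlqvist condition; the CD axiom ◇r → □r defines it.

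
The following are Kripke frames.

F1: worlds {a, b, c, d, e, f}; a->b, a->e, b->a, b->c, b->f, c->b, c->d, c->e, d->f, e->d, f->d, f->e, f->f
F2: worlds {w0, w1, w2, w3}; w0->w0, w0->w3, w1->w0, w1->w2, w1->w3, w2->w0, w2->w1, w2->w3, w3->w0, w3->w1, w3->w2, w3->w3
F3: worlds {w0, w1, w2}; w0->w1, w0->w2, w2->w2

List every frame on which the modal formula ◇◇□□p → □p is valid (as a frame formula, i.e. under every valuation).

F2

This is the axiom for a generalized confluence (Geach) condition; its first-order frame correspondent is ∀x ∀y ∀z ((xR²y ∧ xRz) → ∃w (yR²w ∧ z = w)).
F1: fails — aR²a, aRb but no w with aR²w and b=w.
F2: condition met.
F3: fails — w0R²w2, w0Rw1 but no w with w2R²w and w1=w.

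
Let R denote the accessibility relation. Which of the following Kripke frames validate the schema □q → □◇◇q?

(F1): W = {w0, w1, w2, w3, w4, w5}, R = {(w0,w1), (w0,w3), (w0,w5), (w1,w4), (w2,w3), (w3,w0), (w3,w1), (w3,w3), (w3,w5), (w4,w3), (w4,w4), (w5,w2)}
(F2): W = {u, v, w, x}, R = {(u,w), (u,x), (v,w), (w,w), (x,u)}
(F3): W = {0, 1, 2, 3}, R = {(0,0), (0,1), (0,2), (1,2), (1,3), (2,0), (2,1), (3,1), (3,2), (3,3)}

Frame correspondent (Sahlqvist): ∀x ∀z (xRz → ∃w (xRw ∧ zR²w)) — i.e. a generalized confluence (Geach) condition.
(F1): fails — w5Rw2 but no w with w5Rw and w2R²w.
(F2): satisfies the condition.
(F3): satisfies the condition.

(F2), (F3)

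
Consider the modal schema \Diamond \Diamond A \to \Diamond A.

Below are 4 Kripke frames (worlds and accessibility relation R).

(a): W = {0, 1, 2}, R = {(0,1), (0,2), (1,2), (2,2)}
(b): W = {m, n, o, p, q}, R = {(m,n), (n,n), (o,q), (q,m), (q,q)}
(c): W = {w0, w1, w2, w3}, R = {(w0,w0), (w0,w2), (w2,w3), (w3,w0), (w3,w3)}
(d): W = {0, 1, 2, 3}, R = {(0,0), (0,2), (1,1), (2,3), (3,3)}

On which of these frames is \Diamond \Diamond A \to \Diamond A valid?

(a)

The schema corresponds to a generalized confluence (Geach) condition: \forall x \forall y (x R^2 y \to \exists w (y = w \wedge xRw)).
(a): condition met.
(b): fails — oR²m but no w with m=w and oRw.
(c): fails — w0R²w3 but no w with w3=w and w0Rw.
(d): fails — 0R²3 but no w with 3=w and 0Rw.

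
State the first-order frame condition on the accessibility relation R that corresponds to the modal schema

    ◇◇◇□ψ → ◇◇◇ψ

This is a Sahlqvist (Geach-type) schema ◇^3□^1ψ → □^0◇^3ψ.
Minimal-valuation argument: fix x; take any y with xR^3y and any z with xR^0z. Set V(ψ) to the set of worlds R-reachable from y in exactly 1 step. Then □^1ψ holds at y, so the antecedent holds at x; validity forces ◇^3ψ at z, giving a w with zR^3w and yR^1w.
First-order correspondent: ∀x ∀y (xR³y → ∃w (yRw ∧ xR³w)).

∀x ∀y (xR³y → ∃w (yRw ∧ xR³w))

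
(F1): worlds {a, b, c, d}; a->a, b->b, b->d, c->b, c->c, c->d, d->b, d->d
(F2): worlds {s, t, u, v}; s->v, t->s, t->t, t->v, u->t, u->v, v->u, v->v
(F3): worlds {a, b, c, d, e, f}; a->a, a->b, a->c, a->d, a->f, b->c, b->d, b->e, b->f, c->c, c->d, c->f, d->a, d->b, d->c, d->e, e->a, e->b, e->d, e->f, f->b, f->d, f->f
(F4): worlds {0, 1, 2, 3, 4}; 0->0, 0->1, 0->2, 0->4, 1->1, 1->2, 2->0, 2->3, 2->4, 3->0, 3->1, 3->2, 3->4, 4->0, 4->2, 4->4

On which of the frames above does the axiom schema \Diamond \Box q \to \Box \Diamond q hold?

(F1), (F2), (F3)

This is the axiom for convergence; its first-order frame correspondent is \forall x \forall y \forall z (Rxy \wedge Rxz \to \exists w (Ryw \wedge Rzw)).
(F1): holds.
(F2): holds.
(F3): holds.
(F4): fails — R02 and R01 but 2 and 1 have no common successor.
Valid on: (F1), (F2), (F3).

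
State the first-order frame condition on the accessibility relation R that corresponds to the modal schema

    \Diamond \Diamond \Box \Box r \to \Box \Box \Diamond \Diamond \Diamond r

\forall x \forall y \forall z ((x R^2 y \wedge x R^2 z) \to \exists w (y R^2 w \wedge z R^3 w))

This is a Sahlqvist (Geach-type) schema ◇^2□^2r → □^2◇^3r.
Minimal-valuation argument: fix x; take any y with xR^2y and any z with xR^2z. Set V(r) to the set of worlds R-reachable from y in exactly 2 steps. Then □^2r holds at y, so the antecedent holds at x; validity forces ◇^3r at z, giving a w with zR^3w and yR^2w.
First-order correspondent: \forall x \forall y \forall z ((x R^2 y \wedge x R^2 z) \to \exists w (y R^2 w \wedge z R^3 w)).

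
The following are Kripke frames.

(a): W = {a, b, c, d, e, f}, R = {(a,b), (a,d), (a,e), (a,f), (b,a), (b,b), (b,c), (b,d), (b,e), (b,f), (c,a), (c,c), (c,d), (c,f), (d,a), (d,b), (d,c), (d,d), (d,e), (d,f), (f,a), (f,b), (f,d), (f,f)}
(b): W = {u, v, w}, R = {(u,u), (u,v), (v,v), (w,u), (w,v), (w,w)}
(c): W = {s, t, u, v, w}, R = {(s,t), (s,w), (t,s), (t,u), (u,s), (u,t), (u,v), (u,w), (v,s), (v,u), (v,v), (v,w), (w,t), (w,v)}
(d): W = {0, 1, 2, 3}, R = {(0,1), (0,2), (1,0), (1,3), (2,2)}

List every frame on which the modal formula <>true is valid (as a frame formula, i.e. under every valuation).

This is the axiom for seriality; its first-order frame correspondent is forall x exists y Rxy.
(a): fails — world e has no successor.
(b): holds.
(c): holds.
(d): fails — world 3 has no successor.
Valid on: (b), (c).

(b), (c)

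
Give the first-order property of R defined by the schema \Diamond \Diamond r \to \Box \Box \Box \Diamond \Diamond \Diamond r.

\forall x \forall y \forall z ((x R^2 y \wedge x R^3 z) \to \exists w (y = w \wedge z R^3 w))

This is a Sahlqvist (Geach-type) schema ◇^2□^0r → □^3◇^3r.
First-order correspondent: \forall x \forall y \forall z ((x R^2 y \wedge x R^3 z) \to \exists w (y = w \wedge z R^3 w)).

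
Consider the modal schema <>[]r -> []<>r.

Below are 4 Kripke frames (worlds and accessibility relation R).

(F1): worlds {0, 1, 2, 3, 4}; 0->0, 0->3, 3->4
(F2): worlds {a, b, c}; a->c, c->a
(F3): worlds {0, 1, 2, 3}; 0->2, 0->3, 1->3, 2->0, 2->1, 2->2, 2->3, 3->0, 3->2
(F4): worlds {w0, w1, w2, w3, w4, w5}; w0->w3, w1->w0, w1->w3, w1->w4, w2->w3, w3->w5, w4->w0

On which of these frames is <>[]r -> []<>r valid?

The schema corresponds to convergence: forall x forall y forall z (Rxy & Rxz -> exists w (Ryw & Rzw)).
(F1): fails — R00 and R03 but 0 and 3 have no common successor.
(F2): satisfies the condition.
(F3): fails — R23 and R21 but 3 and 1 have no common successor.
(F4): fails — Rw1w0 and Rw1w3 but w0 and w3 have no common successor.

(F2)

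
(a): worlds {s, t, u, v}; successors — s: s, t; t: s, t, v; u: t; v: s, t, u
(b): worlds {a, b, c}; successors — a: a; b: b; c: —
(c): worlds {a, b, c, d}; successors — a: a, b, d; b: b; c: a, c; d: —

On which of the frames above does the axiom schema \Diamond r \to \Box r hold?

Frame correspondent (Sahlqvist): \forall x \forall y \forall z (Rxy \wedge Rxz \to y = z) — i.e. partial functionality.
(a): fails — s sees both s and t.
(b): satisfies the condition.
(c): fails — a sees both a and b.
Valid on: (b).

(b)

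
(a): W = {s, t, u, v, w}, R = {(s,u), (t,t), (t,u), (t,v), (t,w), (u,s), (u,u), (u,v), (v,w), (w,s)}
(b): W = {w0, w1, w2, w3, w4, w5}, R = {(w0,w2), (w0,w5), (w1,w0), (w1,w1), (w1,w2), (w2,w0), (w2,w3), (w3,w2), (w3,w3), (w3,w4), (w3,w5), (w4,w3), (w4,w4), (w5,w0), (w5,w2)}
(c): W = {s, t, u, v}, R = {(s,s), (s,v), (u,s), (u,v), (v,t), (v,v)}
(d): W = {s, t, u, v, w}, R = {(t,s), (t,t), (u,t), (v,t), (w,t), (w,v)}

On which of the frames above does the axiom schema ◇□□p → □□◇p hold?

(b)

This is the axiom for a generalized confluence (Geach) condition; its first-order frame correspondent is ∀x ∀y ∀z ((xRy ∧ xR²z) → ∃w (yR²w ∧ zRw)).
(a): fails — tRv, tR²s but no w* with vR²w* and sRw*.
(b): ✓.
(c): fails — sRs, sR²t but no w with sR²w and tRw.
(d): fails — tRs, tR²s but no w* with sR²w* and sRw*.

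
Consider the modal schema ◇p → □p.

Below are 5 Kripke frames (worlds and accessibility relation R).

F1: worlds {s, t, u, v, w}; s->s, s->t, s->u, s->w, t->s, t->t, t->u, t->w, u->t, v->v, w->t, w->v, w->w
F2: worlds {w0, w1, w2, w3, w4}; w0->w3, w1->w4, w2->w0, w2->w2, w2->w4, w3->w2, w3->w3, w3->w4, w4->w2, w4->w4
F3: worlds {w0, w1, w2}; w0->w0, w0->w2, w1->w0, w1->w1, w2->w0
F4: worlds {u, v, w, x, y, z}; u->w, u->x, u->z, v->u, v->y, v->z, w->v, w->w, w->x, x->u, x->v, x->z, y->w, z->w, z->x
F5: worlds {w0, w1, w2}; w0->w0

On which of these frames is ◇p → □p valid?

Frame correspondent (Sahlqvist): ∀x ∀y ∀z (Rxy ∧ Rxz → y = z) — i.e. partial functionality.
F1: fails — s sees both s and t.
F2: fails — w2 sees both w0 and w2.
F3: fails — w0 sees both w0 and w2.
F4: fails — u sees both w and x.
F5: holds.

F5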